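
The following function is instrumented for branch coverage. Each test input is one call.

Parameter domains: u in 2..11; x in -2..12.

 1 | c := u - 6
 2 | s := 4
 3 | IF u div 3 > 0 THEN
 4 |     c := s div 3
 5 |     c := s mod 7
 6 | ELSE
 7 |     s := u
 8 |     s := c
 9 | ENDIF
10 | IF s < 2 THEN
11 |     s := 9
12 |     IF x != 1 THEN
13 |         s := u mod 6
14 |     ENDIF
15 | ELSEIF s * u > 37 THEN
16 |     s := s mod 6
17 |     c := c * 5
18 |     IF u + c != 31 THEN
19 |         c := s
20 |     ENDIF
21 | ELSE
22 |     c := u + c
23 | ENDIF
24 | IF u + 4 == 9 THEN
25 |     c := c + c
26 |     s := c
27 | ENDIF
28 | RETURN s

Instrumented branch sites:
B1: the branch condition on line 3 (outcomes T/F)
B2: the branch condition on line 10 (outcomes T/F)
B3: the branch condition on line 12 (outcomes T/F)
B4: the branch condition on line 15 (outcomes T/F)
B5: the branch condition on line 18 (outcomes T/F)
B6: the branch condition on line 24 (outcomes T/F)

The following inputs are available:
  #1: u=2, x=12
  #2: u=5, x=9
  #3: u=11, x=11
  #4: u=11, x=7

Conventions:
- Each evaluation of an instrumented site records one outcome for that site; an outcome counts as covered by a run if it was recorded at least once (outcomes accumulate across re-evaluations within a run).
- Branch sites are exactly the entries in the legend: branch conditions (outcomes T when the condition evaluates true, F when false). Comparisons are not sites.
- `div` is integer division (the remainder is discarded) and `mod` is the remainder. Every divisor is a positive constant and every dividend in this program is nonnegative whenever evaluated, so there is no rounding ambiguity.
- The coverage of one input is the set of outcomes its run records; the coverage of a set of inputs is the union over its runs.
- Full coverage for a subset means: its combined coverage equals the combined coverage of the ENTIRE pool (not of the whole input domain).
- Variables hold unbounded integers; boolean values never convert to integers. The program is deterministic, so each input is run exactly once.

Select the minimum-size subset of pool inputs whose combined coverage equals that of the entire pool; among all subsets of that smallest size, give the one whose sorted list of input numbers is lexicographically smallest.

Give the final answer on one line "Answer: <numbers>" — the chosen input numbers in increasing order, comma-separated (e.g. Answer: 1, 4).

#1 (u=2, x=12) -> B1->F, B2->T, B3->T, B6->F; covered: B1=F, B2=T, B3=T, B6=F
#2 (u=5, x=9) -> B1->T, B2->F, B4->F, B6->T; covered: B1=T, B2=F, B4=F, B6=T
#3 (u=11, x=11) -> B1->T, B2->F, B4->T, B5->F, B6->F; covered: B1=T, B2=F, B4=T, B5=F, B6=F
#4 (u=11, x=7) -> B1->T, B2->F, B4->T, B5->F, B6->F; covered: B1=T, B2=F, B4=T, B5=F, B6=F
pool-wide coverage (10 outcomes): B1=T, B1=F, B2=T, B2=F, B3=T, B4=T, B4=F, B5=F, B6=T, B6=F
every size-1 subset falls short of the 10 outcomes (best: 5/10)
every size-2 subset falls short of the 10 outcomes (best: 8/10)
at size 3, {1, 2, 3} reaches all 10 outcomes; every lexicographically earlier size-3 subset fails

Answer: 1, 2, 3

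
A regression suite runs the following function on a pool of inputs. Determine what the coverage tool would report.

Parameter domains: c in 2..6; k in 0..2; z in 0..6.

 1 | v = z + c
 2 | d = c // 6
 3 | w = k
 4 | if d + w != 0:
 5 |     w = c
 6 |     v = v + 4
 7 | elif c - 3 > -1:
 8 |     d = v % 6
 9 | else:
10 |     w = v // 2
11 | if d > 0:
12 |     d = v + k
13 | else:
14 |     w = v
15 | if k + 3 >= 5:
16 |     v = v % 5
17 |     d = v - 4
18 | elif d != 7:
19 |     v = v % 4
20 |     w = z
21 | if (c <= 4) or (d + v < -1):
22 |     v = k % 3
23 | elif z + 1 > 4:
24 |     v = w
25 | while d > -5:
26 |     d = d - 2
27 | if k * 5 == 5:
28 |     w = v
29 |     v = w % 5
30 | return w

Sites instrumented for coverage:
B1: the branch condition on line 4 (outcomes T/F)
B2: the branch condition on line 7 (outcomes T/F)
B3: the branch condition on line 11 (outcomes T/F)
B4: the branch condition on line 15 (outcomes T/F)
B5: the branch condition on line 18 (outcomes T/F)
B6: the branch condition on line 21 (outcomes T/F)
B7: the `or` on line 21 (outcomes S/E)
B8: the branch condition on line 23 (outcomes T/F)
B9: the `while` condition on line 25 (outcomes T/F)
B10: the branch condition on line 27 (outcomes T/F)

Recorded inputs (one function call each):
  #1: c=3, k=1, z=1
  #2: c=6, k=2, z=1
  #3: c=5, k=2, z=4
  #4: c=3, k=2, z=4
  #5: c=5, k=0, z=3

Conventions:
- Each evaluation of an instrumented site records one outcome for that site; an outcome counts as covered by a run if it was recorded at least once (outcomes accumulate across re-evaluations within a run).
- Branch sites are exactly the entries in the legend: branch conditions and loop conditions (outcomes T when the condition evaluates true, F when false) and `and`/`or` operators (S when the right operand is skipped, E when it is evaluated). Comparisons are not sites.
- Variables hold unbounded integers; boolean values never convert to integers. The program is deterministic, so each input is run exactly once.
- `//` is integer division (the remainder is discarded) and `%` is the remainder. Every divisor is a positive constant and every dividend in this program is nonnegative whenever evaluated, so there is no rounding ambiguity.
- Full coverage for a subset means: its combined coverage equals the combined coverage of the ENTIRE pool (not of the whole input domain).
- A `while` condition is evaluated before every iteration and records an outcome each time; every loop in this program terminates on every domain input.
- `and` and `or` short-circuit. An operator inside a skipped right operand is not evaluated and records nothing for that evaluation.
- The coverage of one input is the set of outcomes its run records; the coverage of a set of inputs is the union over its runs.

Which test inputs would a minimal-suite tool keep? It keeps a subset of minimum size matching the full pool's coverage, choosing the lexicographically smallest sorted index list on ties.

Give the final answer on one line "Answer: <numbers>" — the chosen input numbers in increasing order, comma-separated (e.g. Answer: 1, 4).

test 1 (c=3, k=1, z=1) fires B1->T, B3->F, B4->F, B5->T, B7->S, B6->T, B9->T, B9->T, B9->T, B9->F, B10->T; hits B1=T, B3=F, B4=F, B5=T, B6=T, B7=S, B9=T, B9=F, B10=T
test 2 (c=6, k=2, z=1) fires B1->T, B3->T, B4->T, B7->E, B6->T, B9->T, B9->F, B10->F; hits B1=T, B3=T, B4=T, B6=T, B7=E, B9=T, B9=F, B10=F
test 3 (c=5, k=2, z=4) fires B1->T, B3->F, B4->T, B7->E, B6->F, B8->T, B9->T, B9->T, B9->F, B10->F; hits B1=T, B3=F, B4=T, B6=F, B7=E, B8=T, B9=T, B9=F, B10=F
test 4 (c=3, k=2, z=4) fires B1->T, B3->F, B4->T, B7->S, B6->T, B9->T, B9->F, B10->F; hits B1=T, B3=F, B4=T, B6=T, B7=S, B9=T, B9=F, B10=F
test 5 (c=5, k=0, z=3) fires B1->F, B2->T, B3->T, B4->F, B5->T, B7->E, B6->F, B8->F, B9->T, B9->T, B9->T, B9->T, B9->T, B9->T, ...; hits B1=F, B2=T, B3=T, B4=F, B5=T, B6=F, B7=E, B8=F, B9=T, B9=F, B10=F
pool-wide coverage (18 outcomes): B1=T, B1=F, B2=T, B3=T, B3=F, B4=T, B4=F, B5=T, B6=T, B6=F, B7=S, B7=E, B8=T, B8=F, B9=T, B9=F, B10=T, B10=F
size 1 is not enough: best union over all size-1 subsets is 11/18
size 2 is not enough: best union over all size-2 subsets is 16/18
at size 3, {1, 3, 5} reaches all 18 outcomes; every lexicographically earlier size-3 subset fails

Answer: 1, 3, 5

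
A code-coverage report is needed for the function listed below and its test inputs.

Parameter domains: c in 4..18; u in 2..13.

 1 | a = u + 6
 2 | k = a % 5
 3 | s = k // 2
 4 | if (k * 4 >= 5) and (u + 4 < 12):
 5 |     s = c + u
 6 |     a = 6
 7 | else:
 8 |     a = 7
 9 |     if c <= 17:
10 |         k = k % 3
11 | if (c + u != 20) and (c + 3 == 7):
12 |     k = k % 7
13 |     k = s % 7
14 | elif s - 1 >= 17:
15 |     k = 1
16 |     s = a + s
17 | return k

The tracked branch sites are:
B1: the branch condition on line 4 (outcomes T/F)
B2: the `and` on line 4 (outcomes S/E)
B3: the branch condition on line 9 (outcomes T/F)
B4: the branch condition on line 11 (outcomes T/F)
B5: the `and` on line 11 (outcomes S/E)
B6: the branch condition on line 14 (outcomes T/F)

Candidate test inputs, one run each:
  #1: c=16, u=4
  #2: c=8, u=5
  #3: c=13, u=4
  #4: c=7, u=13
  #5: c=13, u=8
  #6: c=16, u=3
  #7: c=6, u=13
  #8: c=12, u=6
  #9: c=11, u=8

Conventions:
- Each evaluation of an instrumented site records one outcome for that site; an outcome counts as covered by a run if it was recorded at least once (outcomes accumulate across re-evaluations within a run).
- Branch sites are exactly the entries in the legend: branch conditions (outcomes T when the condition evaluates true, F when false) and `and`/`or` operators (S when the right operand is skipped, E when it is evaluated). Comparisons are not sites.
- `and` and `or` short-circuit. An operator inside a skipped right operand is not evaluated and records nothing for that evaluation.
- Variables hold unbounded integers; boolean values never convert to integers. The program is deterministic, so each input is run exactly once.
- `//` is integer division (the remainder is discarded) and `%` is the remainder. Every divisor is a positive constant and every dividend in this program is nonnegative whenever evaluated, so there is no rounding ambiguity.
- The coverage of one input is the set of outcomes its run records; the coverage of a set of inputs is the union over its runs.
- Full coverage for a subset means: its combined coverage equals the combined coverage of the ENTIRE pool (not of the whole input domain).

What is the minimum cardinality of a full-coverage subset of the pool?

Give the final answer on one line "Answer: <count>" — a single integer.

input #1, c=16, u=4: events B2->S, B1->F, B3->T, B5->S, B4->F, B6->F; outcomes B1=F, B2=S, B3=T, B4=F, B5=S, B6=F
input #2, c=8, u=5: events B2->S, B1->F, B3->T, B5->E, B4->F, B6->F; outcomes B1=F, B2=S, B3=T, B4=F, B5=E, B6=F
input #3, c=13, u=4: events B2->S, B1->F, B3->T, B5->E, B4->F, B6->F; outcomes B1=F, B2=S, B3=T, B4=F, B5=E, B6=F
input #4, c=7, u=13: events B2->E, B1->F, B3->T, B5->S, B4->F, B6->F; outcomes B1=F, B2=E, B3=T, B4=F, B5=S, B6=F
input #5, c=13, u=8: events B2->E, B1->F, B3->T, B5->E, B4->F, B6->F; outcomes B1=F, B2=E, B3=T, B4=F, B5=E, B6=F
input #6, c=16, u=3: events B2->E, B1->T, B5->E, B4->F, B6->T; outcomes B1=T, B2=E, B4=F, B5=E, B6=T
input #7, c=6, u=13: events B2->E, B1->F, B3->T, B5->E, B4->F, B6->F; outcomes B1=F, B2=E, B3=T, B4=F, B5=E, B6=F
input #8, c=12, u=6: events B2->E, B1->T, B5->E, B4->F, B6->T; outcomes B1=T, B2=E, B4=F, B5=E, B6=T
input #9, c=11, u=8: events B2->E, B1->F, B3->T, B5->E, B4->F, B6->F; outcomes B1=F, B2=E, B3=T, B4=F, B5=E, B6=F
pool-wide coverage (10 outcomes): B1=T, B1=F, B2=S, B2=E, B3=T, B4=F, B5=S, B5=E, B6=T, B6=F
checked all size-1 subsets: none covers 10 outcomes (max 6/10)
inputs {1, 6} (size 2) cover everything; no size-2 subset with a lexicographically smaller index list covers all 10

Answer: 2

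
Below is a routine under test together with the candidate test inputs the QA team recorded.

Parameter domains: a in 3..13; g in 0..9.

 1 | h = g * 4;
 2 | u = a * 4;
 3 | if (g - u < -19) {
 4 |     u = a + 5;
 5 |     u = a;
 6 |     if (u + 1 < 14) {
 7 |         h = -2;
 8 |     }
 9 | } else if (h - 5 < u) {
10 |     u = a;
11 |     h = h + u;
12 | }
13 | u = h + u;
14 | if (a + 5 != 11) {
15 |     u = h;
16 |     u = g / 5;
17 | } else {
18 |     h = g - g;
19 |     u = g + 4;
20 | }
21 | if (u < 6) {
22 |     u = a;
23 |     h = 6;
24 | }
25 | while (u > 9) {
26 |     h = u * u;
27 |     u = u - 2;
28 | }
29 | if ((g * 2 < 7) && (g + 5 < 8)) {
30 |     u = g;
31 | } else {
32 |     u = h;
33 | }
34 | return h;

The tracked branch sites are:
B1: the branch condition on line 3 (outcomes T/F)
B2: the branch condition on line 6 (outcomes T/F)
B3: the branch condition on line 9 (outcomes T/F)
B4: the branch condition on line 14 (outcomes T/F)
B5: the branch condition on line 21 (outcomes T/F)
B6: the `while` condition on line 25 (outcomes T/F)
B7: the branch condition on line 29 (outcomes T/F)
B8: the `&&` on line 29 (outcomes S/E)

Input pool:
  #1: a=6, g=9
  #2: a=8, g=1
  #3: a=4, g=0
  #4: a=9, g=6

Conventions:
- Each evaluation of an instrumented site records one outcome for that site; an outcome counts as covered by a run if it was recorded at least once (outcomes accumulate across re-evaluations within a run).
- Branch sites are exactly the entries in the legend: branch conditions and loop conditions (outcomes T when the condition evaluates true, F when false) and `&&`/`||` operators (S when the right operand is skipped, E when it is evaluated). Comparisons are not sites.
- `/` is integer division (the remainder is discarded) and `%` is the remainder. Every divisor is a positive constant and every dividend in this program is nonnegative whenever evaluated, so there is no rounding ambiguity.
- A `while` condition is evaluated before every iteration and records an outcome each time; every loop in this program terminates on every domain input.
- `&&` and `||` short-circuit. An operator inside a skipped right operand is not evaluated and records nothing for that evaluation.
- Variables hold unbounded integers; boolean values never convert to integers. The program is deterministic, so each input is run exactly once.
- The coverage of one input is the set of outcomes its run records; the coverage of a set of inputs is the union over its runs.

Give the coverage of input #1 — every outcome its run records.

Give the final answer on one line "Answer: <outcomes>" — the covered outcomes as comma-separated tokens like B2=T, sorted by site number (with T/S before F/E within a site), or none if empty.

Event log for input #1 (a=6, g=9):
  B1->F, B3->F, B4->F, B5->F, B6->T, B6->T, B6->F, B8->S, B7->F
distinct outcomes covered: B1=F, B3=F, B4=F, B5=F, B6=T, B6=F, B7=F, B8=S

Answer: B1=F, B3=F, B4=F, B5=F, B6=T, B6=F, B7=F, B8=S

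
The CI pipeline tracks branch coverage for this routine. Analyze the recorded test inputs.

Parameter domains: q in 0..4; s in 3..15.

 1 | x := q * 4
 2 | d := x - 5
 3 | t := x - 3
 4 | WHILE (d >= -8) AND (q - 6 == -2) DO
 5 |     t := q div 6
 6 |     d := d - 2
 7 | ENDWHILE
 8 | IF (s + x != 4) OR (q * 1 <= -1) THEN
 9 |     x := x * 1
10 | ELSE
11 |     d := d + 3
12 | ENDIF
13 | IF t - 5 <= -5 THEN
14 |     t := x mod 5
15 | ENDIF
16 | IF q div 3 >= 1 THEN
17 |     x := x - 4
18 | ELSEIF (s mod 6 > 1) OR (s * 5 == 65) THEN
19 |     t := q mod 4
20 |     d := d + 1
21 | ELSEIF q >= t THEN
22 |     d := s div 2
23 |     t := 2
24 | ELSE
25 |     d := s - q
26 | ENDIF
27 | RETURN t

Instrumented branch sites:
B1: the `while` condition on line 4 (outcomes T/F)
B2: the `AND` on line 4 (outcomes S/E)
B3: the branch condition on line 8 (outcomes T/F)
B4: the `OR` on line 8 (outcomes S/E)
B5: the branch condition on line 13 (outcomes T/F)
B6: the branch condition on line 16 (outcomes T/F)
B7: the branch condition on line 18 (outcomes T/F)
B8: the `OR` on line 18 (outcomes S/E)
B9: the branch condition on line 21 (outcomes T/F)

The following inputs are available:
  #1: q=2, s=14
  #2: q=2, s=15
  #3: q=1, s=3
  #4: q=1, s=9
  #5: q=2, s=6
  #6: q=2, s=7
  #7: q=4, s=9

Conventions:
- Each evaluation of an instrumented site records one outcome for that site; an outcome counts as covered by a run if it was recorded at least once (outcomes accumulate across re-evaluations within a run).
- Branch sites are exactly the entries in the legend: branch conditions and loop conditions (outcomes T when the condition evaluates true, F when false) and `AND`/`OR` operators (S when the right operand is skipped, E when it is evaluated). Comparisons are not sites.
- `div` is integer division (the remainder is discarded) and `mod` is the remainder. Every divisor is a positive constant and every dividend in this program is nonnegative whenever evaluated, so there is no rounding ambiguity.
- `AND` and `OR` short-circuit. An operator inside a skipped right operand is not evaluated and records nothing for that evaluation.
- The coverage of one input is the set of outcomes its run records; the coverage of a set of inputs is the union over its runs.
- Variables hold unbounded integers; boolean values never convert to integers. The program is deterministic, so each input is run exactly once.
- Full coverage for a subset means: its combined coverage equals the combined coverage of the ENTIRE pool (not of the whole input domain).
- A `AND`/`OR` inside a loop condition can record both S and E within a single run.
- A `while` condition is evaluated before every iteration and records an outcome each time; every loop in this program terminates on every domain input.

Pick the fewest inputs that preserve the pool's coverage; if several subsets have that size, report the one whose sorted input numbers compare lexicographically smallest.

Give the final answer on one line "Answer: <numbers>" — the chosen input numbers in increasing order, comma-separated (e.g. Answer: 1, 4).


input #1, q=2, s=14: events B2->E, B1->F, B4->S, B3->T, B5->F, B6->F, B8->S, B7->T; outcomes B1=F, B2=E, B3=T, B4=S, B5=F, B6=F, B7=T, B8=S
input #2, q=2, s=15: events B2->E, B1->F, B4->S, B3->T, B5->F, B6->F, B8->S, B7->T; outcomes B1=F, B2=E, B3=T, B4=S, B5=F, B6=F, B7=T, B8=S
input #3, q=1, s=3: events B2->E, B1->F, B4->S, B3->T, B5->F, B6->F, B8->S, B7->T; outcomes B1=F, B2=E, B3=T, B4=S, B5=F, B6=F, B7=T, B8=S
input #4, q=1, s=9: events B2->E, B1->F, B4->S, B3->T, B5->F, B6->F, B8->S, B7->T; outcomes B1=F, B2=E, B3=T, B4=S, B5=F, B6=F, B7=T, B8=S
input #5, q=2, s=6: events B2->E, B1->F, B4->S, B3->T, B5->F, B6->F, B8->E, B7->F, B9->F; outcomes B1=F, B2=E, B3=T, B4=S, B5=F, B6=F, B7=F, B8=E, B9=F
input #6, q=2, s=7: events B2->E, B1->F, B4->S, B3->T, B5->F, B6->F, B8->E, B7->F, B9->F; outcomes B1=F, B2=E, B3=T, B4=S, B5=F, B6=F, B7=F, B8=E, B9=F
input #7, q=4, s=9: events B2->E, B1->T, B2->E, B1->T, B2->E, B1->T, B2->E, B1->T, B2->E, B1->T, B2->E, B1->T, B2->E, B1->T, ...; outcomes B1=T, B1=F, B2=S, B2=E, B3=T, B4=S, B5=T, B6=T
the full pool covers 15 outcomes: B1=T, B1=F, B2=S, B2=E, B3=T, B4=S, B5=T, B5=F, B6=T, B6=F, B7=T, B7=F, B8=S, B8=E, B9=F
checked all size-1 subsets: none covers 15 outcomes (max 9/15)
checked all size-2 subsets: none covers 15 outcomes (max 13/15)
at size 3, {1, 5, 7} reaches all 15 outcomes; every lexicographically earlier size-3 subset fails
Answer: 1, 5, 7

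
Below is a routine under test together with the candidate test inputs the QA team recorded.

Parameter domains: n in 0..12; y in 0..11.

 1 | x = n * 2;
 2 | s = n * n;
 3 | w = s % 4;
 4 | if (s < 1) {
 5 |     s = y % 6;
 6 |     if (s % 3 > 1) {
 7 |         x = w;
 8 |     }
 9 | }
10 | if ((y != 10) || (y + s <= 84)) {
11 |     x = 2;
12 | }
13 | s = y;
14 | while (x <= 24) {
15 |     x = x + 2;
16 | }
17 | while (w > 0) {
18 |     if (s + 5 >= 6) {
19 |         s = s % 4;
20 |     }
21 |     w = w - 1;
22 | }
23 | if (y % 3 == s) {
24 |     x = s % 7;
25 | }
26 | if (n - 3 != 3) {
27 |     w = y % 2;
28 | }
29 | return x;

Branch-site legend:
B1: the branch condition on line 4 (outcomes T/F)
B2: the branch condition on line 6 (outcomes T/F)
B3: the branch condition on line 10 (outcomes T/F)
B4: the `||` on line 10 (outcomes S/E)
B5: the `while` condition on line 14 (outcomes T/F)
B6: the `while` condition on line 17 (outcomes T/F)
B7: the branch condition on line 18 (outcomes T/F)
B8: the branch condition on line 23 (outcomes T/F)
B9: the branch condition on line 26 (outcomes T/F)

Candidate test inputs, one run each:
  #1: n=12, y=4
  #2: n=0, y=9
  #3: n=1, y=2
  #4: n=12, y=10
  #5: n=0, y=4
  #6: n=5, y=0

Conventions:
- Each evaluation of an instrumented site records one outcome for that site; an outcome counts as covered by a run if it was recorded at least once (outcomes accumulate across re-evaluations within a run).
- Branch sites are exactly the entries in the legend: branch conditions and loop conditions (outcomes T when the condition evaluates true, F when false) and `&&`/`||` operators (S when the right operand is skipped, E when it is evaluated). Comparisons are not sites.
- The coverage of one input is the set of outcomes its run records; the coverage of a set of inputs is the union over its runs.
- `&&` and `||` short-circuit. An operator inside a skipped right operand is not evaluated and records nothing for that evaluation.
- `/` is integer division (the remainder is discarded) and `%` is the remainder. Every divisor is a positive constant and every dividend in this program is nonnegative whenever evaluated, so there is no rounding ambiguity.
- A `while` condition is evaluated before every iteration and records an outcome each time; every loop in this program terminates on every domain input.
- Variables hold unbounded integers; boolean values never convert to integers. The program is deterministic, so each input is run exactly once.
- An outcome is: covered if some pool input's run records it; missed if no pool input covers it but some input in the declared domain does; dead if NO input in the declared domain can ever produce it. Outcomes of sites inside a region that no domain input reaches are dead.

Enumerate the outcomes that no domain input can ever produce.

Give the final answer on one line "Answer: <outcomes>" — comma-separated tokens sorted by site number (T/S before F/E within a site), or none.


checking every outcome against all 156 domain inputs:
  reachable outcomes have witnesses, e.g. B1=T (e.g. n=0, y=0), B1=F (e.g. n=1, y=0), B2=T (e.g. n=0, y=2), B2=F (e.g. n=0, y=0)
Answer: none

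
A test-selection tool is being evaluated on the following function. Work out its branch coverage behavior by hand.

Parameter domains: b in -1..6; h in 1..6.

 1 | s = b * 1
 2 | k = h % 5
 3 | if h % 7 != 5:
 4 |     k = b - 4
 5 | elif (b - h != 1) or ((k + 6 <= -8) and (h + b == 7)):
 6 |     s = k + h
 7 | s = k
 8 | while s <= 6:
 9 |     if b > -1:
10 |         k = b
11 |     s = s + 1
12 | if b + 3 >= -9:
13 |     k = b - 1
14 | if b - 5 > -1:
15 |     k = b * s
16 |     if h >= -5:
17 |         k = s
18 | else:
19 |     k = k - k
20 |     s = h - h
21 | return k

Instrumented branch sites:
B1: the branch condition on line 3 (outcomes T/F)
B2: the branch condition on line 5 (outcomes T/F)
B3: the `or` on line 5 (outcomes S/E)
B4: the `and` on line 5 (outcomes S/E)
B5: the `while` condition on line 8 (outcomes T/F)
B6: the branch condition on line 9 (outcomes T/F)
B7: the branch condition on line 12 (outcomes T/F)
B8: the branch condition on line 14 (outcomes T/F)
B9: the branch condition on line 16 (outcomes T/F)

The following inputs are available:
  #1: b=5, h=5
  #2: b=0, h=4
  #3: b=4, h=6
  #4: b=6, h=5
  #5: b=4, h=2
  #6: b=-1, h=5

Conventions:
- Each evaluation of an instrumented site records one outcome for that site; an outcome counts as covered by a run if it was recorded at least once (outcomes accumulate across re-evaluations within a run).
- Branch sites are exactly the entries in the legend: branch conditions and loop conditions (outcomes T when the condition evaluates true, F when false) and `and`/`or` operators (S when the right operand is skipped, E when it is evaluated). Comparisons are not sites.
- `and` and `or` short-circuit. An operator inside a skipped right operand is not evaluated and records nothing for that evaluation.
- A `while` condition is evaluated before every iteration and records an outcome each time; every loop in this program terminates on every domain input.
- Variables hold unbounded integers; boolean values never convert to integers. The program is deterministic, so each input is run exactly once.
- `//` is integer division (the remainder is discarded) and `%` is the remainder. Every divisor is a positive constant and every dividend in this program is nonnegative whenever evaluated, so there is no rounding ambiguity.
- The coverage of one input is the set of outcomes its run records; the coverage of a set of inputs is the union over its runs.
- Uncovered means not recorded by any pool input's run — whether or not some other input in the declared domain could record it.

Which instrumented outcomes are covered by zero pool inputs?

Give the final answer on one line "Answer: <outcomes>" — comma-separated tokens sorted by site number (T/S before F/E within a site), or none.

input #1 (b=5, h=5): events B1->F, B3->S, B2->T, B5->T, B6->T, B5->T, B6->T, B5->T, B6->T, B5->T, B6->T, B5->T, B6->T, B5->T, ...; covers B1=F, B2=T, B3=S, B5=T, B5=F, B6=T, B7=T, B8=T, B9=T
input #2 (b=0, h=4): events B1->T, B5->T, B6->T, B5->T, B6->T, B5->T, B6->T, B5->T, B6->T, B5->T, B6->T, B5->T, B6->T, B5->T, ...; covers B1=T, B5=T, B5=F, B6=T, B7=T, B8=F
input #3 (b=4, h=6): events B1->T, B5->T, B6->T, B5->T, B6->T, B5->T, B6->T, B5->T, B6->T, B5->T, B6->T, B5->T, B6->T, B5->T, ...; covers B1=T, B5=T, B5=F, B6=T, B7=T, B8=F
input #4 (b=6, h=5): events B1->F, B3->E, B4->S, B2->F, B5->T, B6->T, B5->T, B6->T, B5->T, B6->T, B5->T, B6->T, B5->T, B6->T, ...; covers B1=F, B2=F, B3=E, B4=S, B5=T, B5=F, B6=T, B7=T, B8=T, B9=T
input #5 (b=4, h=2): events B1->T, B5->T, B6->T, B5->T, B6->T, B5->T, B6->T, B5->T, B6->T, B5->T, B6->T, B5->T, B6->T, B5->T, ...; covers B1=T, B5=T, B5=F, B6=T, B7=T, B8=F
input #6 (b=-1, h=5): events B1->F, B3->S, B2->T, B5->T, B6->F, B5->T, B6->F, B5->T, B6->F, B5->T, B6->F, B5->T, B6->F, B5->T, ...; covers B1=F, B2=T, B3=S, B5=T, B5=F, B6=F, B7=T, B8=F
union over the pool: B1=T, B1=F, B2=T, B2=F, B3=S, B3=E, B4=S, B5=T, B5=F, B6=T, B6=F, B7=T, B8=T, B8=F, B9=T
uncovered (3 of 18): B4=E, B7=F, B9=F

Answer: B4=E, B7=F, B9=F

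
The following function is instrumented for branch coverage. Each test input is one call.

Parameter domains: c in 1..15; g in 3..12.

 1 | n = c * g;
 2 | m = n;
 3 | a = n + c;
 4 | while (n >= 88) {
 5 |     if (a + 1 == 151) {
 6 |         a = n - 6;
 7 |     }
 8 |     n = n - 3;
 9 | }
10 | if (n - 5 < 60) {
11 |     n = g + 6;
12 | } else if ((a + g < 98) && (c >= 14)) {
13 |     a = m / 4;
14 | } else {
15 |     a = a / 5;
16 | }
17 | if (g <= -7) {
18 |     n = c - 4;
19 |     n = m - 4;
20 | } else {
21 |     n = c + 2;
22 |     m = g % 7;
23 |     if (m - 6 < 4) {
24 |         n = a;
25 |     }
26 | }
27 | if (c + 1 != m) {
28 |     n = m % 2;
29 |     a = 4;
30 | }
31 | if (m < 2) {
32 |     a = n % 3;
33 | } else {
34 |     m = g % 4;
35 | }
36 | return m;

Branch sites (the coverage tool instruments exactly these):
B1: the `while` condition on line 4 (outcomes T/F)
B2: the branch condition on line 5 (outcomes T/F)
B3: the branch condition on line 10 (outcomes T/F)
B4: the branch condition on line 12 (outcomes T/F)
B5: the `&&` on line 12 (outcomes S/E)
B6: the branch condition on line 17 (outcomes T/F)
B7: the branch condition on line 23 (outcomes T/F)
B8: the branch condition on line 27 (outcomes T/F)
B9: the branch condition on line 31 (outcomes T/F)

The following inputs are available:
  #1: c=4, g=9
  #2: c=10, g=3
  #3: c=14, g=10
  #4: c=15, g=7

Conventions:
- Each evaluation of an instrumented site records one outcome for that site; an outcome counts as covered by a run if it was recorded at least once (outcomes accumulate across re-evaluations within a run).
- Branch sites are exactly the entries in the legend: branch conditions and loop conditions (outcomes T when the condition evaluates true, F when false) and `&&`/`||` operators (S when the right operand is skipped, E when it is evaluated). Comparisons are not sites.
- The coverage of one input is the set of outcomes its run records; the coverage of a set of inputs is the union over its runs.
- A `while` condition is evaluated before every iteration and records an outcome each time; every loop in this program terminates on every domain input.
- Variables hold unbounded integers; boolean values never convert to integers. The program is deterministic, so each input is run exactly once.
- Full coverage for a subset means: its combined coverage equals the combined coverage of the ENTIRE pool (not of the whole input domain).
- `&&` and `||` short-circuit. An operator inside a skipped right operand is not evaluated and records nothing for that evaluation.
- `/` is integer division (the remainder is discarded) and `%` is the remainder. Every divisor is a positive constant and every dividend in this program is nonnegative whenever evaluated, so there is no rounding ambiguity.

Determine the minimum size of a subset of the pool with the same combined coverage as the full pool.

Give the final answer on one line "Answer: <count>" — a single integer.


#1 (c=4, g=9) -> B1->F, B3->T, B6->F, B7->T, B8->T, B9->F; covered: B1=F, B3=T, B6=F, B7=T, B8=T, B9=F
#2 (c=10, g=3) -> B1->F, B3->T, B6->F, B7->T, B8->T, B9->F; covered: B1=F, B3=T, B6=F, B7=T, B8=T, B9=F
#3 (c=14, g=10) -> B1->T, B2->F, B1->T, B2->F, B1->T, B2->F, B1->T, B2->F, B1->T, B2->F, B1->T, B2->F, B1->T, B2->F, ...; covered: B1=T, B1=F, B2=F, B3=F, B4=F, B5=S, B6=F, B7=T, B8=T, B9=F
#4 (c=15, g=7) -> B1->T, B2->F, B1->T, B2->F, B1->T, B2->F, B1->T, B2->F, B1->T, B2->F, B1->T, B2->F, B1->F, B3->F, ...; covered: B1=T, B1=F, B2=F, B3=F, B4=F, B5=S, B6=F, B7=T, B8=T, B9=T
union over all inputs: B1=T, B1=F, B2=F, B3=T, B3=F, B4=F, B5=S, B6=F, B7=T, B8=T, B9=T, B9=F (12 outcomes)
every size-1 subset falls short of the 12 outcomes (best: 10/12)
size 2: inputs {1, 4} cover all 12 outcomes, and no lexicographically smaller subset of this size does
Answer: 2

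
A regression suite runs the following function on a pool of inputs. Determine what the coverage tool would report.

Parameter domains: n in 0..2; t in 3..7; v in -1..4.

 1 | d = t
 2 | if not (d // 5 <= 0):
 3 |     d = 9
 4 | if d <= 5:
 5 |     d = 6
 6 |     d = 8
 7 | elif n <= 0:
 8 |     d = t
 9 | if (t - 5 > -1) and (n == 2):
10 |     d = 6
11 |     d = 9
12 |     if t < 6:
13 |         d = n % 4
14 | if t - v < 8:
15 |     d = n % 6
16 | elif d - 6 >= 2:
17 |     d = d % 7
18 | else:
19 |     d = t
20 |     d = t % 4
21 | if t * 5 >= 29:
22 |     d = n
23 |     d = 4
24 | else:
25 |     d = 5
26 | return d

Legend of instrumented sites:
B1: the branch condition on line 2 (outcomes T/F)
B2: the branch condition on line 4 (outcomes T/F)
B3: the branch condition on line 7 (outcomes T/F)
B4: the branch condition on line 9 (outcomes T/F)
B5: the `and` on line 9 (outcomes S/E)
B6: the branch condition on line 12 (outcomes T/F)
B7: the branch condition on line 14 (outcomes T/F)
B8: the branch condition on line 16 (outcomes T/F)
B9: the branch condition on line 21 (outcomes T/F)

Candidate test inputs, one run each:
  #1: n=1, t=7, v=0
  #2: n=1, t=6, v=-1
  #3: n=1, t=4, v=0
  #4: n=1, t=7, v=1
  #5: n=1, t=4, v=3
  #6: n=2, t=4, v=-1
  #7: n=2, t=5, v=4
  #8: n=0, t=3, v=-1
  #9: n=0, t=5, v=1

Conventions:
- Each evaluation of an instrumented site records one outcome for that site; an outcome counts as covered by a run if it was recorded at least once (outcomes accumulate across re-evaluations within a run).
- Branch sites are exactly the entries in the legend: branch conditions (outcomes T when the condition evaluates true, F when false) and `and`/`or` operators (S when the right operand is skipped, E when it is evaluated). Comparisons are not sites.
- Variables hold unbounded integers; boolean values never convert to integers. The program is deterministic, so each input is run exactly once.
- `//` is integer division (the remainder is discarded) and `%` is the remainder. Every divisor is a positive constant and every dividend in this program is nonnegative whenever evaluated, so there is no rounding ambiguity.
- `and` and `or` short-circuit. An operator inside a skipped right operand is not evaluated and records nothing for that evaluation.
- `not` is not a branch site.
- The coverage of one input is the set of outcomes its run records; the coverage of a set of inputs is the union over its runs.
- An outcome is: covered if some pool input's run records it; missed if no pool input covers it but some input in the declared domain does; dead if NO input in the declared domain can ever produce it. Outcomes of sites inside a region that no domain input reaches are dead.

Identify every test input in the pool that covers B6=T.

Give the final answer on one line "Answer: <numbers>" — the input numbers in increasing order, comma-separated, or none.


input #1 (n=1, t=7, v=0): does not record B6=T
input #2 (n=1, t=6, v=-1): does not record B6=T
input #3 (n=1, t=4, v=0): does not record B6=T
input #4 (n=1, t=7, v=1): does not record B6=T
input #5 (n=1, t=4, v=3): does not record B6=T
input #6 (n=2, t=4, v=-1): does not record B6=T
input #7 (n=2, t=5, v=4): records B6=T
input #8 (n=0, t=3, v=-1): does not record B6=T
input #9 (n=0, t=5, v=1): does not record B6=T
Answer: 7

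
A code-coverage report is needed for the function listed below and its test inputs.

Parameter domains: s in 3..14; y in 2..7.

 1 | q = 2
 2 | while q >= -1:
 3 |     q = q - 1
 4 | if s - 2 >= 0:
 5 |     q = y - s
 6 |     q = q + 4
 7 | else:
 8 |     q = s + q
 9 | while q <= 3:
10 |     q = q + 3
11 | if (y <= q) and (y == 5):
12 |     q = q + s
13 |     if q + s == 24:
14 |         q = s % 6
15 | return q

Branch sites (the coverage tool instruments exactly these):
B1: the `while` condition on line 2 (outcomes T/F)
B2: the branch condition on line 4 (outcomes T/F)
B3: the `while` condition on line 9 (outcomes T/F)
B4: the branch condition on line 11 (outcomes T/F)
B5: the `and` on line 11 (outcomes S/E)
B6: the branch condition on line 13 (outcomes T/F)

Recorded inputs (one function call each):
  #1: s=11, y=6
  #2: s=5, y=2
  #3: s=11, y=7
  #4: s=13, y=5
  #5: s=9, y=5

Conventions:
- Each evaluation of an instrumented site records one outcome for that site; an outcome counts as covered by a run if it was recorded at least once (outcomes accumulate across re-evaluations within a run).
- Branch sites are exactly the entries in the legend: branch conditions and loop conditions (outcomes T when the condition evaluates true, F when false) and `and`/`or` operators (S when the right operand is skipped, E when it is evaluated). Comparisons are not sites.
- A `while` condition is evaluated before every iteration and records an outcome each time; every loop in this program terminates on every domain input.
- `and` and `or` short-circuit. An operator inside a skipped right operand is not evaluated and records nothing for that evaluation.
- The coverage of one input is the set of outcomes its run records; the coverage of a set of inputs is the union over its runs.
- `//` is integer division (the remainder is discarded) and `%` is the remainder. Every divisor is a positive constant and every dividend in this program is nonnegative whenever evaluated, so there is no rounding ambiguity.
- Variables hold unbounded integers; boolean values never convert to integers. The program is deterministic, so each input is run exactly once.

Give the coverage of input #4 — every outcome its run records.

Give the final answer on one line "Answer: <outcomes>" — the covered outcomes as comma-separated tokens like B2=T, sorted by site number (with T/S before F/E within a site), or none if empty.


Tracing the run of input #4 (s=13, y=5):
  B1->T, B1->T, B1->T, B1->T, B1->F, B2->T, B3->T, B3->T, B3->T, B3->F
  B5->E, B4->T, B6->F
deduplicating events, the covered set is: B1=T, B1=F, B2=T, B3=T, B3=F, B4=T, B5=E, B6=F
Answer: B1=T, B1=F, B2=T, B3=T, B3=F, B4=T, B5=E, B6=F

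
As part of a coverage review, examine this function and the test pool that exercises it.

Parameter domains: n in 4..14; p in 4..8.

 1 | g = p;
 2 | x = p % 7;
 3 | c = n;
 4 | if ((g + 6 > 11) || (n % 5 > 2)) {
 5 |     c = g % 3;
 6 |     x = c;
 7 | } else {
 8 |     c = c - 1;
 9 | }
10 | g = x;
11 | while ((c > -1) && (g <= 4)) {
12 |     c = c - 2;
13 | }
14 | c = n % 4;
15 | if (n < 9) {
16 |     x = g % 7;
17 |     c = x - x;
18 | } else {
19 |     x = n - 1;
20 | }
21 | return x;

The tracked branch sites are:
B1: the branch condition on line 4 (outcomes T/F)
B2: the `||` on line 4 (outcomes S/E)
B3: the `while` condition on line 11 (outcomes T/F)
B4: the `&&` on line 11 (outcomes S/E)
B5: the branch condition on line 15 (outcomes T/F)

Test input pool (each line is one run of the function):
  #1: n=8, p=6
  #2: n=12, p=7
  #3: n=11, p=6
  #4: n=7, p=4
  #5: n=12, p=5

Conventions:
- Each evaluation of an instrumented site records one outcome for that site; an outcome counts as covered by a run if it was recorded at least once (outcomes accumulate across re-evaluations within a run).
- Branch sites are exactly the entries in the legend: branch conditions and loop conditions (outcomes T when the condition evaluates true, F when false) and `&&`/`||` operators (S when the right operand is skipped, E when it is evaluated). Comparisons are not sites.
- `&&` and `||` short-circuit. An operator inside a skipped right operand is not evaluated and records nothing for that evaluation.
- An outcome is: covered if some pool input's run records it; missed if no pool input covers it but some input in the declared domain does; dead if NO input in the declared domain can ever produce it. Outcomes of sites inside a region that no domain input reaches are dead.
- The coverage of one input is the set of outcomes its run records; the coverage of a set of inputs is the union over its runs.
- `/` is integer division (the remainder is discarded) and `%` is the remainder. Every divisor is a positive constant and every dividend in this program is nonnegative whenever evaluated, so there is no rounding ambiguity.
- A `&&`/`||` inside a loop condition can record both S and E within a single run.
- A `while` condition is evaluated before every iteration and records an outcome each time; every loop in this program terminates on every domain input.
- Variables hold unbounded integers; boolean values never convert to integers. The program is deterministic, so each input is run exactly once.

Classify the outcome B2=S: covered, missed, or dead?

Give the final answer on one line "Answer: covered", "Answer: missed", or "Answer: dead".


B2=S is recorded by pool input(s) 1, 2, 3 -> covered
Answer: covered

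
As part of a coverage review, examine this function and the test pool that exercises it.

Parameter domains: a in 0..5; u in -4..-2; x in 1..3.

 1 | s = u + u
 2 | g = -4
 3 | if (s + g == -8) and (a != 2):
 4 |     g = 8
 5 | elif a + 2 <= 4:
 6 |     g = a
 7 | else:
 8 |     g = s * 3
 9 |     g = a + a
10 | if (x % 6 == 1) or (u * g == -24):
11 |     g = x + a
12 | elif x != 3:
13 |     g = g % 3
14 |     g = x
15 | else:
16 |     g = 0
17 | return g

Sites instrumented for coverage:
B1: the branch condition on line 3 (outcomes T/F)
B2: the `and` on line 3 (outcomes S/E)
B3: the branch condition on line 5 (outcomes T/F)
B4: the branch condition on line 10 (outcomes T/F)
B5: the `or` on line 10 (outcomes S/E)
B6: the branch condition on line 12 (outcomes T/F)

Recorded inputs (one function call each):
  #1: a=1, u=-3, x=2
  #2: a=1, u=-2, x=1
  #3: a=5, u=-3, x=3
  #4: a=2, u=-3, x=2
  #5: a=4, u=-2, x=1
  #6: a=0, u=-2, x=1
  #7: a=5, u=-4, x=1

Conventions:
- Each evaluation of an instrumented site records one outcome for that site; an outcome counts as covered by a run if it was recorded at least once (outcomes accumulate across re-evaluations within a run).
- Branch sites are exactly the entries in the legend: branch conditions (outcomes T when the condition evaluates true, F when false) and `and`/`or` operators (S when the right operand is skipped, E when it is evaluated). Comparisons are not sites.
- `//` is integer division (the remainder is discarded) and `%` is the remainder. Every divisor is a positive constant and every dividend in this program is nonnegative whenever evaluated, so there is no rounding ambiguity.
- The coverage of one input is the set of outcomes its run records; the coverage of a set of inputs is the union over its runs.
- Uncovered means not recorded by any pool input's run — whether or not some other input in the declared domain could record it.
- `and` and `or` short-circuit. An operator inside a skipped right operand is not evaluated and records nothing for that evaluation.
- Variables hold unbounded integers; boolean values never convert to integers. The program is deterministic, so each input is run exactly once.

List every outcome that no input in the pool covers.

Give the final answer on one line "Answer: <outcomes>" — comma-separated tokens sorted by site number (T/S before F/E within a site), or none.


input #1, a=1, u=-3, x=2: events B2->S, B1->F, B3->T, B5->E, B4->F, B6->T; outcomes B1=F, B2=S, B3=T, B4=F, B5=E, B6=T
input #2, a=1, u=-2, x=1: events B2->E, B1->T, B5->S, B4->T; outcomes B1=T, B2=E, B4=T, B5=S
input #3, a=5, u=-3, x=3: events B2->S, B1->F, B3->F, B5->E, B4->F, B6->F; outcomes B1=F, B2=S, B3=F, B4=F, B5=E, B6=F
input #4, a=2, u=-3, x=2: events B2->S, B1->F, B3->T, B5->E, B4->F, B6->T; outcomes B1=F, B2=S, B3=T, B4=F, B5=E, B6=T
input #5, a=4, u=-2, x=1: events B2->E, B1->T, B5->S, B4->T; outcomes B1=T, B2=E, B4=T, B5=S
input #6, a=0, u=-2, x=1: events B2->E, B1->T, B5->S, B4->T; outcomes B1=T, B2=E, B4=T, B5=S
input #7, a=5, u=-4, x=1: events B2->S, B1->F, B3->F, B5->S, B4->T; outcomes B1=F, B2=S, B3=F, B4=T, B5=S
union over the pool: B1=T, B1=F, B2=S, B2=E, B3=T, B3=F, B4=T, B4=F, B5=S, B5=E, B6=T, B6=F
uncovered (0 of 12): none
Answer: none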